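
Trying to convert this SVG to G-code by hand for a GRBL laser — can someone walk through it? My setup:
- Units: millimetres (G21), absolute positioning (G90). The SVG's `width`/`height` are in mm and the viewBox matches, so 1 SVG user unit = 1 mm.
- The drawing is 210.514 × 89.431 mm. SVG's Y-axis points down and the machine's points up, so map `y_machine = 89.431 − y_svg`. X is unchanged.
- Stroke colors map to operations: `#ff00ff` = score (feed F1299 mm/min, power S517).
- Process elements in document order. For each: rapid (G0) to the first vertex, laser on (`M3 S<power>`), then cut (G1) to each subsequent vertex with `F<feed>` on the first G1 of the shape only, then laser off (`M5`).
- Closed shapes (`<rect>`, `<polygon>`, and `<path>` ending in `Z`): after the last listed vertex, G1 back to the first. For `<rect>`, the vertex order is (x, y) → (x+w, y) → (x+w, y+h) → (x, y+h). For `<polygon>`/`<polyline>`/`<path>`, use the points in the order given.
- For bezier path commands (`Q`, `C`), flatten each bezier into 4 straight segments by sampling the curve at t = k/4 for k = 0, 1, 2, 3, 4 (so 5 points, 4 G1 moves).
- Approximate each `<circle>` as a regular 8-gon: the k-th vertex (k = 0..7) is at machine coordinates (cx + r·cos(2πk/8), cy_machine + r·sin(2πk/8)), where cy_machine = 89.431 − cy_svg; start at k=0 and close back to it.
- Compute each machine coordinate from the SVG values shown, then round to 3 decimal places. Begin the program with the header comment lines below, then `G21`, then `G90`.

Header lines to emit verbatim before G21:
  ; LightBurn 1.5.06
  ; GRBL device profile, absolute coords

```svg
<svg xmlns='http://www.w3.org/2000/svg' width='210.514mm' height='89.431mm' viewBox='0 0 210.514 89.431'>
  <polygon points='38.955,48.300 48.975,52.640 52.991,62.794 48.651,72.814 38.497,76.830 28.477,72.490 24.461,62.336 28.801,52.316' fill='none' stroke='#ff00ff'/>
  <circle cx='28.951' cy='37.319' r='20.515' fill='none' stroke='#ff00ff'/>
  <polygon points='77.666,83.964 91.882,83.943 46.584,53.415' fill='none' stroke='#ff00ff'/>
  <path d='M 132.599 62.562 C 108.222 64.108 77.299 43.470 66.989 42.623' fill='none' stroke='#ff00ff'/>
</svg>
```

viewBox `0 0 210.514 89.431` with mm width/height → 1 unit = 1 mm. Flip: y_m = 89.431 − y_svg.

**Shape 1** — `<polygon>` regular polygon, stroke `#ff00ff` → score (S517, F1299). Machine vertices: (38.955,41.131) → (48.975,36.791) → (52.991,26.637) → (48.651,16.617) → (38.497,12.601) → (28.477,16.941) → (24.461,27.095) → (28.801,37.115) → (38.955,41.131). Closed: final G1 returns to the first vertex.

**Shape 2** — `<circle>` circle, stroke `#ff00ff` → score (S517, F1299). Machine vertices: (49.466,52.112) → (43.457,66.618) → (28.951,72.627) → (14.445,66.618) → (8.436,52.112) → (14.445,37.606) → (28.951,31.597) → (43.457,37.606) → (49.466,52.112). Closed: final G1 returns to the first vertex.

**Shape 3** — `<polygon>` closed polygon, stroke `#ff00ff` → score (S517, F1299). Machine vertices: (77.666,5.467) → (91.882,5.488) → (46.584,36.016) → (77.666,5.467). Closed: final G1 returns to the first vertex.

**Shape 4** — `<path>` cubic bezier, stroke `#ff00ff` → score (S517, F1299). Control points (SVG): P0=(132.599,62.562), P1=(108.222,64.108), P2=(77.299,43.470), P3=(66.989,42.623); sampled at t=k/4. Machine vertices: (132.599,26.869) → (113.513,29.213) → (94.519,35.941) → (78.162,43.118) → (66.989,46.808). Open path.

; LightBurn 1.5.06
; GRBL device profile, absolute coords
G21
G90
G0 X38.955 Y41.131
M3 S517
G1 X48.975 Y36.791 F1299
G1 X52.991 Y26.637
G1 X48.651 Y16.617
G1 X38.497 Y12.601
G1 X28.477 Y16.941
G1 X24.461 Y27.095
G1 X28.801 Y37.115
G1 X38.955 Y41.131
M5
G0 X49.466 Y52.112
M3 S517
G1 X43.457 Y66.618 F1299
G1 X28.951 Y72.627
G1 X14.445 Y66.618
G1 X8.436 Y52.112
G1 X14.445 Y37.606
G1 X28.951 Y31.597
G1 X43.457 Y37.606
G1 X49.466 Y52.112
M5
G0 X77.666 Y5.467
M3 S517
G1 X91.882 Y5.488 F1299
G1 X46.584 Y36.016
G1 X77.666 Y5.467
M5
G0 X132.599 Y26.869
M3 S517
G1 X113.513 Y29.213 F1299
G1 X94.519 Y35.941
G1 X78.162 Y43.118
G1 X66.989 Y46.808
M5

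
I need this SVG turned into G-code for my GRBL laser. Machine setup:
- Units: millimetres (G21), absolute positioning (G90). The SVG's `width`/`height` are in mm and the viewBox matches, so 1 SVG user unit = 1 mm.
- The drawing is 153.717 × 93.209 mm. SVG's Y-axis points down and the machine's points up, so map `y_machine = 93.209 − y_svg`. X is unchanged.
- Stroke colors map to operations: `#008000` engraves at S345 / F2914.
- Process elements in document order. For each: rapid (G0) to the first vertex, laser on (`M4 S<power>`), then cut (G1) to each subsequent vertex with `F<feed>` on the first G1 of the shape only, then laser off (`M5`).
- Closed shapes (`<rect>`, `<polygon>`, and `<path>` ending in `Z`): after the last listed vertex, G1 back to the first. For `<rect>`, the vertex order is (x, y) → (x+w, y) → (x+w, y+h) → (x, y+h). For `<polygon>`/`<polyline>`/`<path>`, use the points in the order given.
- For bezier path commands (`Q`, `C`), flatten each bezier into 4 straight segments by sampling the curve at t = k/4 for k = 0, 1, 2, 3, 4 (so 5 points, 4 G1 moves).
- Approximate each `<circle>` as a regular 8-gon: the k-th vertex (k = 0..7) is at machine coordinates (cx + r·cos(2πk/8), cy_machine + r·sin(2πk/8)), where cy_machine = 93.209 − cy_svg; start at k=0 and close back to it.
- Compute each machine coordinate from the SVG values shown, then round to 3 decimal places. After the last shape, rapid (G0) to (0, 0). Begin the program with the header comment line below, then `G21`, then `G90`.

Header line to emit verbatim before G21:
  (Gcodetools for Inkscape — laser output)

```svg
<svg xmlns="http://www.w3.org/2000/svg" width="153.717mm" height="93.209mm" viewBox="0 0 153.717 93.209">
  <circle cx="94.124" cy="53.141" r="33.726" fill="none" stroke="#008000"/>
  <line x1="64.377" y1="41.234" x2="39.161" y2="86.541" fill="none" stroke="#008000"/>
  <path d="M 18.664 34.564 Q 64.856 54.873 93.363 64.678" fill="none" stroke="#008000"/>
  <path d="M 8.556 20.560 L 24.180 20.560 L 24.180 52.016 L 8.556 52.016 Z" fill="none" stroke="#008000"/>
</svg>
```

(Gcodetools for Inkscape — laser output)
G21
G90
G0 X127.850 Y40.068
M4 S345
G1 X117.972 Y63.916 F2914
G1 X94.124 Y73.794
G1 X70.276 Y63.916
G1 X60.398 Y40.068
G1 X70.276 Y16.220
G1 X94.124 Y6.342
G1 X117.972 Y16.220
G1 X127.850 Y40.068
M5
G0 X64.377 Y51.975
M4 S345
G1 X39.161 Y6.668 F2914
M5
G0 X18.664 Y58.645
M4 S345
G1 X40.655 Y49.147 F2914
G1 X60.435 Y40.962
G1 X78.004 Y34.090
G1 X93.363 Y28.531
M5
G0 X8.556 Y72.649
M4 S345
G1 X24.180 Y72.649 F2914
G1 X24.180 Y41.193
G1 X8.556 Y41.193
G1 X8.556 Y72.649
M5
G0 X0.000 Y0.000

1 u = 1 mm; y_m = 93.209 − y.

[1] `<circle>` circle, #008000→engrave S345 F2914: (127.850,40.068) → (117.972,63.916) → (94.124,73.794) → (70.276,63.916) → (60.398,40.068) → (70.276,16.220) → (94.124,6.342) → (117.972,16.220) → (127.850,40.068) (closed)

[2] `<line>` line segment, #008000→engrave S345 F2914: (64.377,51.975) → (39.161,6.668)

[3] `<path>` quadratic bezier, #008000→engrave S345 F2914: (18.664,58.645) → (40.655,49.147) → (60.435,40.962) → (78.004,34.090) → (93.363,28.531)

[4] `<path>` rectangle, #008000→engrave S345 F2914: (8.556,72.649) → (24.180,72.649) → (24.180,41.193) → (8.556,41.193) → (8.556,72.649) (closed)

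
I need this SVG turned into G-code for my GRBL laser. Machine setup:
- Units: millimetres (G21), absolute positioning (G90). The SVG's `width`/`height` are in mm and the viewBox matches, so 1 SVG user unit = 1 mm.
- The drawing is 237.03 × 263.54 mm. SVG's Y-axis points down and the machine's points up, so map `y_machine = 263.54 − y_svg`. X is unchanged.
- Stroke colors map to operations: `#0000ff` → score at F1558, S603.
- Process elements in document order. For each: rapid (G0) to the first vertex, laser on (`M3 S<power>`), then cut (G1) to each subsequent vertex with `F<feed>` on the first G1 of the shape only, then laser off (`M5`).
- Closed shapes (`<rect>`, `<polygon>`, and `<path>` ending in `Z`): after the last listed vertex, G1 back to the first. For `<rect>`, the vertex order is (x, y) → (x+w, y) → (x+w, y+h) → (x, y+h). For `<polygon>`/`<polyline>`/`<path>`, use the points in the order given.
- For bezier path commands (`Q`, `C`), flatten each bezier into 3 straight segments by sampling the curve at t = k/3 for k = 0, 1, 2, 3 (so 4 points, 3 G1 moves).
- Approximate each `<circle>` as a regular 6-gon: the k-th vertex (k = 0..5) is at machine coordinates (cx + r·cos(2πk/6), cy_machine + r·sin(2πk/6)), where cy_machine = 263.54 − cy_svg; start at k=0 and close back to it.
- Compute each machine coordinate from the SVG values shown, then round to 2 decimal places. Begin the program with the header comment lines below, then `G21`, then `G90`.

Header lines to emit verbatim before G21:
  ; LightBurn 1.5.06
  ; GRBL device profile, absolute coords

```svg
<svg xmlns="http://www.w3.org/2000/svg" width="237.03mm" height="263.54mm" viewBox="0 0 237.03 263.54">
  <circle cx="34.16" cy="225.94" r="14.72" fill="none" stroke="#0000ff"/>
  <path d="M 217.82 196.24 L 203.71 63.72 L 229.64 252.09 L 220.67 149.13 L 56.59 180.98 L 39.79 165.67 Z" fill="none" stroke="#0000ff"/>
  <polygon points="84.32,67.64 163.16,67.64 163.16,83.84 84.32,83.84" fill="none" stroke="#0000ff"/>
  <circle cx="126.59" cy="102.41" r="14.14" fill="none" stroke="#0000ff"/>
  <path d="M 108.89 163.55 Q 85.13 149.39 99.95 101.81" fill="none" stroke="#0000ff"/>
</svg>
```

Since the viewBox matches the mm dimensions, user units are millimetres directly. The only transform is the Y-flip y_m = 263.54 − y_svg.

Shape 1 is a circle drawn with `<circle>`. Its stroke #0000ff means score at S603, F1558. After flipping Y the toolpath is (48.88,37.60) → (41.52,50.35) → (26.80,50.35) → (19.44,37.60) → (26.80,24.85) → (41.52,24.85) → (48.88,37.60), returning to the start.

Shape 2 is a closed polygon drawn with `<path>`. Its stroke #0000ff means score at S603, F1558. After flipping Y the toolpath is (217.82,67.30) → (203.71,199.82) → (229.64,11.45) → (220.67,114.41) → (56.59,82.56) → (39.79,97.87) → (217.82,67.30), returning to the start.

Shape 3 is a rectangle drawn with `<polygon>`. Its stroke #0000ff means score at S603, F1558. After flipping Y the toolpath is (84.32,195.90) → (163.16,195.90) → (163.16,179.70) → (84.32,179.70) → (84.32,195.90), returning to the start.

Shape 4 is a circle drawn with `<circle>`. Its stroke #0000ff means score at S603, F1558. After flipping Y the toolpath is (140.73,161.13) → (133.66,173.38) → (119.52,173.38) → (112.45,161.13) → (119.52,148.88) → (133.66,148.88) → (140.73,161.13), returning to the start.

Shape 5 is a quadratic bezier drawn with `<path>`. Its stroke #0000ff means score at S603, F1558. After flipping Y the toolpath is (108.89,99.99) → (97.34,113.14) → (94.36,133.72) → (99.95,161.73).

; LightBurn 1.5.06
; GRBL device profile, absolute coords
G21
G90
G0 X48.88 Y37.60
M3 S603
G1 X41.52 Y50.35 F1558
G1 X26.80 Y50.35
G1 X19.44 Y37.60
G1 X26.80 Y24.85
G1 X41.52 Y24.85
G1 X48.88 Y37.60
M5
G0 X217.82 Y67.30
M3 S603
G1 X203.71 Y199.82 F1558
G1 X229.64 Y11.45
G1 X220.67 Y114.41
G1 X56.59 Y82.56
G1 X39.79 Y97.87
G1 X217.82 Y67.30
M5
G0 X84.32 Y195.90
M3 S603
G1 X163.16 Y195.90 F1558
G1 X163.16 Y179.70
G1 X84.32 Y179.70
G1 X84.32 Y195.90
M5
G0 X140.73 Y161.13
M3 S603
G1 X133.66 Y173.38 F1558
G1 X119.52 Y173.38
G1 X112.45 Y161.13
G1 X119.52 Y148.88
G1 X133.66 Y148.88
G1 X140.73 Y161.13
M5
G0 X108.89 Y99.99
M3 S603
G1 X97.34 Y113.14 F1558
G1 X94.36 Y133.72
G1 X99.95 Y161.73
M5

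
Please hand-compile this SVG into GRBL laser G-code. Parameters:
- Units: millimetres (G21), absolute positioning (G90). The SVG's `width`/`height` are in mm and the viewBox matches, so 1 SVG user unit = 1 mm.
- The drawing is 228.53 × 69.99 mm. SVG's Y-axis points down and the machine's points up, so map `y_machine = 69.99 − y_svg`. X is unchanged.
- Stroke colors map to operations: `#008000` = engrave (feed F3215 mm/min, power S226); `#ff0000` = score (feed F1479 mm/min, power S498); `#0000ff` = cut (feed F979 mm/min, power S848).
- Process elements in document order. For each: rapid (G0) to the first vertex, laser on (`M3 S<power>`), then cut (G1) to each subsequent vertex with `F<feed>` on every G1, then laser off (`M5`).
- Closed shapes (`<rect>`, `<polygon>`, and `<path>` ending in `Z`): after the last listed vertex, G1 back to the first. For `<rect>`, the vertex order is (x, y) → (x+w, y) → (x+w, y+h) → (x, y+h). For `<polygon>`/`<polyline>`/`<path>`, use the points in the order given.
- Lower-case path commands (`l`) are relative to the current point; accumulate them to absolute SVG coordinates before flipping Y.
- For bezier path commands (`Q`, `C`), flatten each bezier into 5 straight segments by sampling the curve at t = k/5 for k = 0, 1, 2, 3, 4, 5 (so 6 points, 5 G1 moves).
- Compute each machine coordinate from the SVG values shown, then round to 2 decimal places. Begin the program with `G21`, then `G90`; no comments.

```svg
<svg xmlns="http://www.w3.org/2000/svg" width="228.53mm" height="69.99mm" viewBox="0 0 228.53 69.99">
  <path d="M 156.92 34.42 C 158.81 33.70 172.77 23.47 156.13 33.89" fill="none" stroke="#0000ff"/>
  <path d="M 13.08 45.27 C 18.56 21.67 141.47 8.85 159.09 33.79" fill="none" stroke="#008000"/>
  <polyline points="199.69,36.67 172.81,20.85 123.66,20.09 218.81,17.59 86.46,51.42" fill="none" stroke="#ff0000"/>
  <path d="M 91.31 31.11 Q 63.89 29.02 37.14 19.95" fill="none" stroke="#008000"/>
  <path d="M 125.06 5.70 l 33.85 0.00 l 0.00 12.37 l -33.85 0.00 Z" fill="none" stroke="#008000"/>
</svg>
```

G21
G90
G0 X156.92 Y35.57
M3 S848
G1 X159.16 Y36.90 F979
G1 X162.25 Y39.07 F979
G1 X164.14 Y40.62 F979
G1 X162.78 Y40.12 F979
G1 X156.13 Y36.10 F979
M5
G0 X13.08 Y24.72
M3 S226
G1 X28.68 Y37.37 F3215
G1 X61.77 Y46.14 F3215
G1 X101.66 Y49.73 F3215
G1 X137.66 Y46.85 F3215
G1 X159.09 Y36.20 F3215
M5
G0 X199.69 Y33.32
M3 S498
G1 X172.81 Y49.14 F1479
G1 X123.66 Y49.90 F1479
G1 X218.81 Y52.40 F1479
G1 X86.46 Y18.57 F1479
M5
G0 X91.31 Y38.88
M3 S226
G1 X80.37 Y40.00 F3215
G1 X69.48 Y41.67 F3215
G1 X58.65 Y43.90 F3215
G1 X47.87 Y46.69 F3215
G1 X37.14 Y50.04 F3215
M5
G0 X125.06 Y64.29
M3 S226
G1 X158.91 Y64.29 F3215
G1 X158.91 Y51.92 F3215
G1 X125.06 Y51.92 F3215
G1 X125.06 Y64.29 F3215
M5

1 u = 1 mm; y_m = 69.99 − y.

[1] `<path>` cubic bezier, #0000ff→cut S848 F979: (156.92,35.57) → (159.16,36.90) → (162.25,39.07) → (164.14,40.62) → (162.78,40.12) → (156.13,36.10)

[2] `<path>` cubic bezier, #008000→engrave S226 F3215: (13.08,24.72) → (28.68,37.37) → (61.77,46.14) → (101.66,49.73) → (137.66,46.85) → (159.09,36.20)

[3] `<polyline>` open polyline, #ff0000→score S498 F1479: (199.69,33.32) → (172.81,49.14) → (123.66,49.90) → (218.81,52.40) → (86.46,18.57)

[4] `<path>` quadratic bezier, #008000→engrave S226 F3215: (91.31,38.88) → (80.37,40.00) → (69.48,41.67) → (58.65,43.90) → (47.87,46.69) → (37.14,50.04)

[5] `<path>` rectangle, #008000→engrave S226 F3215: (125.06,64.29) → (158.91,64.29) → (158.91,51.92) → (125.06,51.92) → (125.06,64.29) (closed)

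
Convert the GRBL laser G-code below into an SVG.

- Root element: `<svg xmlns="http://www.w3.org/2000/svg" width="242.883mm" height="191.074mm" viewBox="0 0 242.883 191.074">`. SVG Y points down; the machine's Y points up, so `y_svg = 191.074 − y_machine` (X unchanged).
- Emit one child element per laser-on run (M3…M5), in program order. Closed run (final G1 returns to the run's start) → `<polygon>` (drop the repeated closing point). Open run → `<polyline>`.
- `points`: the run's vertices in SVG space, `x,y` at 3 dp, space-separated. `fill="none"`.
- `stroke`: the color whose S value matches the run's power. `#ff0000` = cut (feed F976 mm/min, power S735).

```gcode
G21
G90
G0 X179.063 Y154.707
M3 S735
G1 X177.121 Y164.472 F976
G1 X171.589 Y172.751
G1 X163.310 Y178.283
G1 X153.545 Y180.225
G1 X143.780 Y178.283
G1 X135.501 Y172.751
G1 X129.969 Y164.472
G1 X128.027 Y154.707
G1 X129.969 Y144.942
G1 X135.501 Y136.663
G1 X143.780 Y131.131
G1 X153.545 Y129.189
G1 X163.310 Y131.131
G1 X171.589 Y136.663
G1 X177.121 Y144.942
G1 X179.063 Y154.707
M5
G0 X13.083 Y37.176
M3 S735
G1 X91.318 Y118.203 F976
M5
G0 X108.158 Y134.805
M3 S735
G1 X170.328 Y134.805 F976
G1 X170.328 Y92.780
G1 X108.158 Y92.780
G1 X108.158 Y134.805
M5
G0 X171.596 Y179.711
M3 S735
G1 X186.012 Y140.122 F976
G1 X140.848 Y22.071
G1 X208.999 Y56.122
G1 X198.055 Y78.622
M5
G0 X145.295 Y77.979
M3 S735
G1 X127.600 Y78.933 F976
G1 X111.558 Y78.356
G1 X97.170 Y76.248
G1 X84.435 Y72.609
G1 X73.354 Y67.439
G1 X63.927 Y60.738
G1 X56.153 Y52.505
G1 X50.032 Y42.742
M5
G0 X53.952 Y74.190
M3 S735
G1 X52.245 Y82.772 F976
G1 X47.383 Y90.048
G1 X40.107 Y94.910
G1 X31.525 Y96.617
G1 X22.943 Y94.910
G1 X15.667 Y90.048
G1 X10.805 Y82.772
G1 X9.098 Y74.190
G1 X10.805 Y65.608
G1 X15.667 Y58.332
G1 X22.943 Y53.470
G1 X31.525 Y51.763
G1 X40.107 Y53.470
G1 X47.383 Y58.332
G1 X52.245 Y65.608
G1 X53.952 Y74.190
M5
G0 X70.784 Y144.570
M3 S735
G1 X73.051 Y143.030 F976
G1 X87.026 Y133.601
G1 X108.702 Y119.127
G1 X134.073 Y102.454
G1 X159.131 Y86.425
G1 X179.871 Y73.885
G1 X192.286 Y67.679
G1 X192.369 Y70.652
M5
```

<svg xmlns="http://www.w3.org/2000/svg" width="242.883mm" height="191.074mm" viewBox="0 0 242.883 191.074">
  <polygon points="179.063,36.367 177.121,26.602 171.589,18.323 163.310,12.791 153.545,10.849 143.780,12.791 135.501,18.323 129.969,26.602 128.027,36.367 129.969,46.132 135.501,54.411 143.780,59.943 153.545,61.885 163.310,59.943 171.589,54.411 177.121,46.132" fill="none" stroke="#ff0000"/>
  <polyline points="13.083,153.898 91.318,72.871" fill="none" stroke="#ff0000"/>
  <polygon points="108.158,56.269 170.328,56.269 170.328,98.294 108.158,98.294" fill="none" stroke="#ff0000"/>
  <polyline points="171.596,11.363 186.012,50.952 140.848,169.003 208.999,134.952 198.055,112.452" fill="none" stroke="#ff0000"/>
  <polyline points="145.295,113.095 127.600,112.141 111.558,112.718 97.170,114.826 84.435,118.465 73.354,123.635 63.927,130.336 56.153,138.569 50.032,148.332" fill="none" stroke="#ff0000"/>
  <polygon points="53.952,116.884 52.245,108.302 47.383,101.026 40.107,96.164 31.525,94.457 22.943,96.164 15.667,101.026 10.805,108.302 9.098,116.884 10.805,125.466 15.667,132.742 22.943,137.604 31.525,139.311 40.107,137.604 47.383,132.742 52.245,125.466" fill="none" stroke="#ff0000"/>
  <polyline points="70.784,46.504 73.051,48.044 87.026,57.473 108.702,71.947 134.073,88.620 159.131,104.649 179.871,117.189 192.286,123.395 192.369,120.422" fill="none" stroke="#ff0000"/>
</svg>

y_svg = 191.074 − y_m. Every run uses S735, so all elements get stroke `#ff0000` (cut).

[1] closed run; points: 179.063,36.367 177.121,26.602 171.589,18.323 163.310,12.791 153.545,10.849 143.780,12.791 135.501,18.323 129.969,26.602 128.027,36.367 129.969,46.132 135.501,54.411 143.780,59.943 153.545,61.885 163.310,59.943 171.589,54.411 177.121,46.132

[2] open run; points: 13.083,153.898 91.318,72.871

[3] closed run; points: 108.158,56.269 170.328,56.269 170.328,98.294 108.158,98.294

[4] open run; points: 171.596,11.363 186.012,50.952 140.848,169.003 208.999,134.952 198.055,112.452

[5] open run; points: 145.295,113.095 127.600,112.141 111.558,112.718 97.170,114.826 84.435,118.465 73.354,123.635 63.927,130.336 56.153,138.569 50.032,148.332

[6] closed run; points: 53.952,116.884 52.245,108.302 47.383,101.026 40.107,96.164 31.525,94.457 22.943,96.164 15.667,101.026 10.805,108.302 9.098,116.884 10.805,125.466 15.667,132.742 22.943,137.604 31.525,139.311 40.107,137.604 47.383,132.742 52.245,125.466

[7] open run; points: 70.784,46.504 73.051,48.044 87.026,57.473 108.702,71.947 134.073,88.620 159.131,104.649 179.871,117.189 192.286,123.395 192.369,120.422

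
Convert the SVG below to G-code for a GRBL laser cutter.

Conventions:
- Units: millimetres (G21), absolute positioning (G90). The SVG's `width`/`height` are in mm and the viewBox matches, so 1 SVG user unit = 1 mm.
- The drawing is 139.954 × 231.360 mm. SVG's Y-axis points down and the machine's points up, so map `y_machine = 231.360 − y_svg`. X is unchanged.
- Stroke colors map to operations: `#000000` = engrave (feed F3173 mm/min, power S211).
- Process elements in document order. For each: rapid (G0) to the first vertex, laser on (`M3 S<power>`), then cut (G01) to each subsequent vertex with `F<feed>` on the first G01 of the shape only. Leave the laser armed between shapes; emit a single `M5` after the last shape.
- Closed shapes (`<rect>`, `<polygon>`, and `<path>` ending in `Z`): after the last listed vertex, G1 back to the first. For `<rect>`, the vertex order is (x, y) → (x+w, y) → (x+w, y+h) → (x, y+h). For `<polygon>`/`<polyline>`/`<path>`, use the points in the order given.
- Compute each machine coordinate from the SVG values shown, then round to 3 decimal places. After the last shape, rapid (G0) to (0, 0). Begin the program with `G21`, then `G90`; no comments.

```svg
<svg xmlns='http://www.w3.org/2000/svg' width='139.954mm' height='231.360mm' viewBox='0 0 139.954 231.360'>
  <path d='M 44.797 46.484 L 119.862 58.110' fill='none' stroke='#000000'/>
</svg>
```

G21
G90
G0 X44.797 Y184.876
M3 S211
G01 X119.862 Y173.250 F3173
M5
G0 X0.000 Y0.000

viewBox `0 0 139.954 231.360` with mm width/height → 1 unit = 1 mm. Flip: y_m = 231.360 − y_svg.

**Shape 1** — `<path>` line segment, stroke `#000000` → engrave (S211, F3173). Machine vertices: (44.797,184.876) → (119.862,173.250). Open path.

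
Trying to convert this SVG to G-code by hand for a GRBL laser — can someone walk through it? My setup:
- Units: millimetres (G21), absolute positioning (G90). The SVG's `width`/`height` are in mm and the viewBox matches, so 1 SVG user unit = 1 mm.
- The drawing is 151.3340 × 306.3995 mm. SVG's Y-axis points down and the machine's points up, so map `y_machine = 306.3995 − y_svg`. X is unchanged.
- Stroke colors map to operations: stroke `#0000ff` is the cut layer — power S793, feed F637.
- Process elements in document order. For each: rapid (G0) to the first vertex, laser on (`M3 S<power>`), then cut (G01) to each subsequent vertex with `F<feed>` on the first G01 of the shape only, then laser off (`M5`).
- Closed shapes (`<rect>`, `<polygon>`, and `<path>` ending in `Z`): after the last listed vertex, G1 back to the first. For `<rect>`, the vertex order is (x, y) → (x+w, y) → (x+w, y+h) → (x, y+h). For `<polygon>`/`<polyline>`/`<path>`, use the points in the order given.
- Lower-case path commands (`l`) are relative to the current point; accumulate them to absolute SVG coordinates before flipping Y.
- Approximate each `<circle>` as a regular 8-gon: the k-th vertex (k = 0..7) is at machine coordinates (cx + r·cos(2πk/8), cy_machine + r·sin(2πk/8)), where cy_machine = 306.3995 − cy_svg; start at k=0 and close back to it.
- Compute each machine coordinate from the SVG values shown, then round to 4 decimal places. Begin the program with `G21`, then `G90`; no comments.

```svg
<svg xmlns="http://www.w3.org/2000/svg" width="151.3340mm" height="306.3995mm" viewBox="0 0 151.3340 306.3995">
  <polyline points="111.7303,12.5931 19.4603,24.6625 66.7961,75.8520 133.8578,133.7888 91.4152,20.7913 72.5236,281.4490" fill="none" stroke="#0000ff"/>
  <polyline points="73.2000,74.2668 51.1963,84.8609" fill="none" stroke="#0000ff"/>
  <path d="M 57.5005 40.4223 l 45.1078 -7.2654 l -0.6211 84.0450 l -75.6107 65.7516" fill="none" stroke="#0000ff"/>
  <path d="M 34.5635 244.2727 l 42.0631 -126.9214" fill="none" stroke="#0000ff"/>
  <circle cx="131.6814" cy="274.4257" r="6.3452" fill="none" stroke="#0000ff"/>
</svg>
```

Since the viewBox matches the mm dimensions, user units are millimetres directly. The only transform is the Y-flip y_m = 306.3995 − y_svg.

Shape 1 is a open polyline drawn with `<polyline>`. Its stroke #0000ff means cut at S793, F637. After flipping Y the toolpath is (111.7303,293.8064) → (19.4603,281.7370) → (66.7961,230.5475) → (133.8578,172.6107) → (91.4152,285.6082) → (72.5236,24.9505).

Shape 2 is a line segment drawn with `<polyline>`. Its stroke #0000ff means cut at S793, F637. After flipping Y the toolpath is (73.2000,232.1327) → (51.1963,221.5386).

Shape 3 is a open polyline drawn with `<path>`. Its stroke #0000ff means cut at S793, F637. After flipping Y the toolpath is (57.5005,265.9772) → (102.6083,273.2426) → (101.9872,189.1976) → (26.3765,123.4460).

Shape 4 is a line segment drawn with `<path>`. Its stroke #0000ff means cut at S793, F637. After flipping Y the toolpath is (34.5635,62.1268) → (76.6266,189.0482).

Shape 5 is a circle drawn with `<circle>`. Its stroke #0000ff means cut at S793, F637. After flipping Y the toolpath is (138.0266,31.9738) → (136.1681,36.4605) → (131.6814,38.3190) → (127.1947,36.4605) → (125.3362,31.9738) → (127.1947,27.4871) → (131.6814,25.6286) → (136.1681,27.4871) → (138.0266,31.9738), returning to the start.

G21
G90
G0 X111.7303 Y293.8064
M3 S793
G01 X19.4603 Y281.7370 F637
G01 X66.7961 Y230.5475
G01 X133.8578 Y172.6107
G01 X91.4152 Y285.6082
G01 X72.5236 Y24.9505
M5
G0 X73.2000 Y232.1327
M3 S793
G01 X51.1963 Y221.5386 F637
M5
G0 X57.5005 Y265.9772
M3 S793
G01 X102.6083 Y273.2426 F637
G01 X101.9872 Y189.1976
G01 X26.3765 Y123.4460
M5
G0 X34.5635 Y62.1268
M3 S793
G01 X76.6266 Y189.0482 F637
M5
G0 X138.0266 Y31.9738
M3 S793
G01 X136.1681 Y36.4605 F637
G01 X131.6814 Y38.3190
G01 X127.1947 Y36.4605
G01 X125.3362 Y31.9738
G01 X127.1947 Y27.4871
G01 X131.6814 Y25.6286
G01 X136.1681 Y27.4871
G01 X138.0266 Y31.9738
M5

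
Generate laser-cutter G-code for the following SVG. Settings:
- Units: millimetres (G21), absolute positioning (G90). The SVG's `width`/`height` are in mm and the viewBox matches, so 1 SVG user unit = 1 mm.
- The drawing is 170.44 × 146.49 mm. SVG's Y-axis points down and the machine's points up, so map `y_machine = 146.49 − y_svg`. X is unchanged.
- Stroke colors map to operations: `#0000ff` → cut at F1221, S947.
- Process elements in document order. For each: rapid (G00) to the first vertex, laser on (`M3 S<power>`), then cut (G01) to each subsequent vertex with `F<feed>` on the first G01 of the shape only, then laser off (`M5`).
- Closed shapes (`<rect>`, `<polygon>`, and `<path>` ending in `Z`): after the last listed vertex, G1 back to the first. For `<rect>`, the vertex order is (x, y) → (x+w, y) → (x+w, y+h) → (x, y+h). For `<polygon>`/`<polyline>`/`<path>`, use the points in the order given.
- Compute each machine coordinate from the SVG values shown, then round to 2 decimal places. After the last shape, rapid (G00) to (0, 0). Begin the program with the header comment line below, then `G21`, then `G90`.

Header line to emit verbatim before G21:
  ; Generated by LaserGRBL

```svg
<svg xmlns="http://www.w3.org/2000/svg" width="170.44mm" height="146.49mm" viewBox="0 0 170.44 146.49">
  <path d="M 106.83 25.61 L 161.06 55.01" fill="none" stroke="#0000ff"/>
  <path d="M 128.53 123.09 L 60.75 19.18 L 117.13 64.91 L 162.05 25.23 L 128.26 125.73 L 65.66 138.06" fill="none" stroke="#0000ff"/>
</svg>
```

; Generated by LaserGRBL
G21
G90
G00 X106.83 Y120.88
M3 S947
G01 X161.06 Y91.48 F1221
M5
G00 X128.53 Y23.40
M3 S947
G01 X60.75 Y127.31 F1221
G01 X117.13 Y81.58
G01 X162.05 Y121.26
G01 X128.26 Y20.76
G01 X65.66 Y8.43
M5
G00 X0.00 Y0.00

Since the viewBox matches the mm dimensions, user units are millimetres directly. The only transform is the Y-flip y_m = 146.49 − y_svg.

Shape 1 is a line segment drawn with `<path>`. Its stroke #0000ff means cut at S947, F1221. After flipping Y the toolpath is (106.83,120.88) → (161.06,91.48).

Shape 2 is a open polyline drawn with `<path>`. Its stroke #0000ff means cut at S947, F1221. After flipping Y the toolpath is (128.53,23.40) → (60.75,127.31) → (117.13,81.58) → (162.05,121.26) → (128.26,20.76) → (65.66,8.43).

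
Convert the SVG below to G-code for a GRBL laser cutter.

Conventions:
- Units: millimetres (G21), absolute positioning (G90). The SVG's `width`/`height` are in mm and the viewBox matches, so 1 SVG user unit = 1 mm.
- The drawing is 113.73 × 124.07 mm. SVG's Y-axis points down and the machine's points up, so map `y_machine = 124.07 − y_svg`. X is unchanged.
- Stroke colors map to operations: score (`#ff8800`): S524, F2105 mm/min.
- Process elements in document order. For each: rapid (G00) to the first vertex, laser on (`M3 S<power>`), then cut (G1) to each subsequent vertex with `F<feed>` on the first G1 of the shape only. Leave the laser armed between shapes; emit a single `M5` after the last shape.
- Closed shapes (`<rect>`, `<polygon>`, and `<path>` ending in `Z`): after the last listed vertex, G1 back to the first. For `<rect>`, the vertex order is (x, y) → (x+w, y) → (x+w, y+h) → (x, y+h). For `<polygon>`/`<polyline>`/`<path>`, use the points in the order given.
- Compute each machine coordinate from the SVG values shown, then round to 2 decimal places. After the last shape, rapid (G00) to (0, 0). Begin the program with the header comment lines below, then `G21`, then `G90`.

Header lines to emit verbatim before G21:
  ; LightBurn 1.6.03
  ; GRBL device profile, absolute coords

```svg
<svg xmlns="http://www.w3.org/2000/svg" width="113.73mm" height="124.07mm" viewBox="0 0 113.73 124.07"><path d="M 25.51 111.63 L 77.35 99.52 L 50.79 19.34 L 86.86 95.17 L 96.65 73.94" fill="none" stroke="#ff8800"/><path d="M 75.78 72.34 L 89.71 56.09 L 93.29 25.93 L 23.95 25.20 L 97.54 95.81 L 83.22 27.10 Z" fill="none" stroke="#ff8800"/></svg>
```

; LightBurn 1.6.03
; GRBL device profile, absolute coords
G21
G90
G00 X25.51 Y12.44
M3 S524
G1 X77.35 Y24.55 F2105
G1 X50.79 Y104.73
G1 X86.86 Y28.90
G1 X96.65 Y50.13
G00 X75.78 Y51.73
M3 S524
G1 X89.71 Y67.98 F2105
G1 X93.29 Y98.14
G1 X23.95 Y98.87
G1 X97.54 Y28.26
G1 X83.22 Y96.97
G1 X75.78 Y51.73
M5
G00 X0.00 Y0.00

viewBox `0 0 113.73 124.07` with mm width/height → 1 unit = 1 mm. Flip: y_m = 124.07 − y_svg.

**Shape 1** — `<path>` open polyline, stroke `#ff8800` → score (S524, F2105). Machine vertices: (25.51,12.44) → (77.35,24.55) → (50.79,104.73) → (86.86,28.90) → (96.65,50.13). Open path.

**Shape 2** — `<path>` closed polygon, stroke `#ff8800` → score (S524, F2105). Machine vertices: (75.78,51.73) → (89.71,67.98) → (93.29,98.14) → (23.95,98.87) → (97.54,28.26) → (83.22,96.97) → (75.78,51.73). Closed: final G1 returns to the first vertex.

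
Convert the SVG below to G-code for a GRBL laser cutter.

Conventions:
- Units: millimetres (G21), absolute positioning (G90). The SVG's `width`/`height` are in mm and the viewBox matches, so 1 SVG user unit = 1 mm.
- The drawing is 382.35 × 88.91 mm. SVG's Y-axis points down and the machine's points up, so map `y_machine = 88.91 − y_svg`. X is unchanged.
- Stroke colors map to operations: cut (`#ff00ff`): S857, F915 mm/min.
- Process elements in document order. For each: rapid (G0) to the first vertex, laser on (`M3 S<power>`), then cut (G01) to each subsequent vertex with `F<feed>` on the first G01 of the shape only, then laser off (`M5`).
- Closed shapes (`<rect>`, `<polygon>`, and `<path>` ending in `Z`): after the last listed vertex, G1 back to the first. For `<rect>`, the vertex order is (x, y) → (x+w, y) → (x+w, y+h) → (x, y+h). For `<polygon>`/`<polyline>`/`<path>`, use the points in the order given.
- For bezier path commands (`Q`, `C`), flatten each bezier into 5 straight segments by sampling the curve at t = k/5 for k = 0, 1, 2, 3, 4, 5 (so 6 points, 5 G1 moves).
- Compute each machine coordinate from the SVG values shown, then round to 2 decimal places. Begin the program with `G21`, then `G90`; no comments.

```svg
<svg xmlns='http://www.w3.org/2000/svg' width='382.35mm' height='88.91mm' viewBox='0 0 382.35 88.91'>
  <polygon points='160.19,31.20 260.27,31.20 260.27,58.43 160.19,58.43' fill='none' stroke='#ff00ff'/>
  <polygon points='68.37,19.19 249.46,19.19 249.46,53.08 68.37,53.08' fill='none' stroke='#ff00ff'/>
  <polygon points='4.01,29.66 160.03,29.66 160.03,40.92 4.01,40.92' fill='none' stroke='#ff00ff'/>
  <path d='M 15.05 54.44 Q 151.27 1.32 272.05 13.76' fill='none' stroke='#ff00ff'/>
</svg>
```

G21
G90
G0 X160.19 Y57.71
M3 S857
G01 X260.27 Y57.71 F915
G01 X260.27 Y30.48
G01 X160.19 Y30.48
G01 X160.19 Y57.71
M5
G0 X68.37 Y69.72
M3 S857
G01 X249.46 Y69.72 F915
G01 X249.46 Y35.83
G01 X68.37 Y35.83
G01 X68.37 Y69.72
M5
G0 X4.01 Y59.25
M3 S857
G01 X160.03 Y59.25 F915
G01 X160.03 Y47.99
G01 X4.01 Y47.99
G01 X4.01 Y59.25
M5
G0 X15.05 Y34.47
M3 S857
G01 X68.92 Y53.10 F915
G01 X121.56 Y66.48
G01 X172.96 Y74.61
G01 X223.12 Y77.50
G01 X272.05 Y75.15
M5

1 u = 1 mm; y_m = 88.91 − y.

[1] `<polygon>` rectangle, #ff00ff→cut S857 F915: (160.19,57.71) → (260.27,57.71) → (260.27,30.48) → (160.19,30.48) → (160.19,57.71) (closed)

[2] `<polygon>` rectangle, #ff00ff→cut S857 F915: (68.37,69.72) → (249.46,69.72) → (249.46,35.83) → (68.37,35.83) → (68.37,69.72) (closed)

[3] `<polygon>` rectangle, #ff00ff→cut S857 F915: (4.01,59.25) → (160.03,59.25) → (160.03,47.99) → (4.01,47.99) → (4.01,59.25) (closed)

[4] `<path>` quadratic bezier, #ff00ff→cut S857 F915: (15.05,34.47) → (68.92,53.10) → (121.56,66.48) → (172.96,74.61) → (223.12,77.50) → (272.05,75.15)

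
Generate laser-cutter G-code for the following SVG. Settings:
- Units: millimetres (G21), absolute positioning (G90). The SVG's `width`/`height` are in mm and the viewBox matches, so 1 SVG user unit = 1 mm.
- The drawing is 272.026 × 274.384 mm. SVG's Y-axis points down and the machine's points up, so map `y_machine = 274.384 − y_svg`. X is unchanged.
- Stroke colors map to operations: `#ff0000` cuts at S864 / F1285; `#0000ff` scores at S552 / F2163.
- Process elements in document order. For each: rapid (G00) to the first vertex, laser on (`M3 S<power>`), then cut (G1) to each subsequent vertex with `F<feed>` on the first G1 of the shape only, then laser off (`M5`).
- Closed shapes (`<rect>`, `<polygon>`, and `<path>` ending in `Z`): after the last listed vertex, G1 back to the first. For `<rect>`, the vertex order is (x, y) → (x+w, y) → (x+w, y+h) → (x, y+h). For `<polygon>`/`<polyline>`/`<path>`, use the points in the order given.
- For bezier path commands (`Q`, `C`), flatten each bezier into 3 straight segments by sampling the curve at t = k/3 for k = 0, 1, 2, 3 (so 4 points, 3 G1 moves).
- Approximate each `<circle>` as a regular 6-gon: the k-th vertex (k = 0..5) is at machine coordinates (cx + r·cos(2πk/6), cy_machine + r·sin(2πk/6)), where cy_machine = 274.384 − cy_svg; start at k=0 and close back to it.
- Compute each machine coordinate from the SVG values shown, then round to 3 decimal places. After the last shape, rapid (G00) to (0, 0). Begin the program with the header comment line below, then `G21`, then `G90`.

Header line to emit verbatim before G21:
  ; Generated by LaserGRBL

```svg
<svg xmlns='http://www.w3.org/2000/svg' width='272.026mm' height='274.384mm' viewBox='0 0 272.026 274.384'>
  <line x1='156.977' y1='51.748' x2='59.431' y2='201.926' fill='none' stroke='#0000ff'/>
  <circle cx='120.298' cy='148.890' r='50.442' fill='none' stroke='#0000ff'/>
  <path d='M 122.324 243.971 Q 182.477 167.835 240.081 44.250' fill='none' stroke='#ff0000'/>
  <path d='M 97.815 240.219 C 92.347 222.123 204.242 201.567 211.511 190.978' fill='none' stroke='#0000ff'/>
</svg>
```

; Generated by LaserGRBL
G21
G90
G00 X156.977 Y222.636
M3 S552
G1 X59.431 Y72.458 F2163
M5
G00 X170.740 Y125.494
M3 S552
G1 X145.519 Y169.178 F2163
G1 X95.077 Y169.178
G1 X69.856 Y125.494
G1 X95.077 Y81.810
G1 X145.519 Y81.810
G1 X170.740 Y125.494
M5
G00 X122.324 Y30.413
M3 S864
G1 X162.143 Y86.442 F1285
G1 X201.395 Y153.016
G1 X240.081 Y230.134
M5
G00 X97.815 Y34.165
M3 S552
G1 X123.246 Y52.621 F2163
G1 X177.588 Y69.955
G1 X211.511 Y83.406
M5
G00 X0.000 Y0.000

viewBox `0 0 272.026 274.384` with mm width/height → 1 unit = 1 mm. Flip: y_m = 274.384 − y_svg.

**Shape 1** — `<line>` line segment, stroke `#0000ff` → score (S552, F2163). Machine vertices: (156.977,222.636) → (59.431,72.458). Open path.

**Shape 2** — `<circle>` circle, stroke `#0000ff` → score (S552, F2163). Machine vertices: (170.740,125.494) → (145.519,169.178) → (95.077,169.178) → (69.856,125.494) → (95.077,81.810) → (145.519,81.810) → (170.740,125.494). Closed: final G1 returns to the first vertex.

**Shape 3** — `<path>` quadratic bezier, stroke `#ff0000` → cut (S864, F1285). Control points (SVG): P0=(122.324,243.971), P1=(182.477,167.835), P2=(240.081,44.250); sampled at t=k/3. Machine vertices: (122.324,30.413) → (162.143,86.442) → (201.395,153.016) → (240.081,230.134). Open path.

**Shape 4** — `<path>` cubic bezier, stroke `#0000ff` → score (S552, F2163). Control points (SVG): P0=(97.815,240.219), P1=(92.347,222.123), P2=(204.242,201.567), P3=(211.511,190.978); sampled at t=k/3. Machine vertices: (97.815,34.165) → (123.246,52.621) → (177.588,69.955) → (211.511,83.406). Open path.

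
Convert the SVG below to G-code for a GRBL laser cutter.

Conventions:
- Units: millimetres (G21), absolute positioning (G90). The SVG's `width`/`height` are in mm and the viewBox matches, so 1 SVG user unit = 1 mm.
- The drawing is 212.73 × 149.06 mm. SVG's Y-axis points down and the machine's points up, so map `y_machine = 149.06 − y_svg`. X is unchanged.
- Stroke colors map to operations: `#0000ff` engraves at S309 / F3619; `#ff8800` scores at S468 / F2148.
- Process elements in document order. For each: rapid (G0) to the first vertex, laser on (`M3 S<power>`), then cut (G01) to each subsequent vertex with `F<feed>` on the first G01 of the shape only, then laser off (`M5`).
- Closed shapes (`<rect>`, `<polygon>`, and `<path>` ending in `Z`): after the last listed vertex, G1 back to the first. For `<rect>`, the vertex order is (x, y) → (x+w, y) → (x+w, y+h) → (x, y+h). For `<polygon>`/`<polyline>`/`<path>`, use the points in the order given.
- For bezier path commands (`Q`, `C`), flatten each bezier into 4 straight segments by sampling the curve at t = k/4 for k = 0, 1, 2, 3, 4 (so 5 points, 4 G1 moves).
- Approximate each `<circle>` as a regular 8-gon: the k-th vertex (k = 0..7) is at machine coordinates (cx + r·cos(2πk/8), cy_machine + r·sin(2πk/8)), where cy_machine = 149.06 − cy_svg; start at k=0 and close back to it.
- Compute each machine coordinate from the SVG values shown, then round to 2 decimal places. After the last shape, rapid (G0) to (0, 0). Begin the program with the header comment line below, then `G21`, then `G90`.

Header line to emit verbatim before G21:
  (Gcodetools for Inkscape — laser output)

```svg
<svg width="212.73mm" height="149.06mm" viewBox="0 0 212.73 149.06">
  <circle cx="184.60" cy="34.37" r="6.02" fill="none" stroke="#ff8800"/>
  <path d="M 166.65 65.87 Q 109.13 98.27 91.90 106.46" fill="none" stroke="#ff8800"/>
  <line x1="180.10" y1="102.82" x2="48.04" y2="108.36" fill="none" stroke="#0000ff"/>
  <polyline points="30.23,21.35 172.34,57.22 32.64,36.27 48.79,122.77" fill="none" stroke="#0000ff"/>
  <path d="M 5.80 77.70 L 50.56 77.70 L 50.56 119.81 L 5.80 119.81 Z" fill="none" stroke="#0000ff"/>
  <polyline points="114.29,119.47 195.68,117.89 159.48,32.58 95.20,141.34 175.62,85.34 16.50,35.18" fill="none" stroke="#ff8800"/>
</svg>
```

(Gcodetools for Inkscape — laser output)
G21
G90
G0 X190.62 Y114.69
M3 S468
G01 X188.86 Y118.95 F2148
G01 X184.60 Y120.71
G01 X180.34 Y118.95
G01 X178.58 Y114.69
G01 X180.34 Y110.43
G01 X184.60 Y108.67
G01 X188.86 Y110.43
G01 X190.62 Y114.69
M5
G0 X166.65 Y83.19
M3 S468
G01 X140.41 Y68.50 F2148
G01 X119.20 Y56.84
G01 X103.03 Y48.21
G01 X91.90 Y42.60
M5
G0 X180.10 Y46.24
M3 S309
G01 X48.04 Y40.70 F3619
M5
G0 X30.23 Y127.71
M3 S309
G01 X172.34 Y91.84 F3619
G01 X32.64 Y112.79
G01 X48.79 Y26.29
M5
G0 X5.80 Y71.36
M3 S309
G01 X50.56 Y71.36 F3619
G01 X50.56 Y29.25
G01 X5.80 Y29.25
G01 X5.80 Y71.36
M5
G0 X114.29 Y29.59
M3 S468
G01 X195.68 Y31.17 F2148
G01 X159.48 Y116.48
G01 X95.20 Y7.72
G01 X175.62 Y63.72
G01 X16.50 Y113.88
M5
G0 X0.00 Y0.00

viewBox `0 0 212.73 149.06` with mm width/height → 1 unit = 1 mm. Flip: y_m = 149.06 − y_svg.

**Shape 1** — `<circle>` circle, stroke `#ff8800` → score (S468, F2148). Machine vertices: (190.62,114.69) → (188.86,118.95) → (184.60,120.71) → (180.34,118.95) → (178.58,114.69) → (180.34,110.43) → (184.60,108.67) → (188.86,110.43) → (190.62,114.69). Closed: final G1 returns to the first vertex.

**Shape 2** — `<path>` quadratic bezier, stroke `#ff8800` → score (S468, F2148). Control points (SVG): P0=(166.65,65.87), P1=(109.13,98.27), P2=(91.90,106.46); sampled at t=k/4. Machine vertices: (166.65,83.19) → (140.41,68.50) → (119.20,56.84) → (103.03,48.21) → (91.90,42.60). Open path.

**Shape 3** — `<line>` line segment, stroke `#0000ff` → engrave (S309, F3619). Machine vertices: (180.10,46.24) → (48.04,40.70). Open path.

**Shape 4** — `<polyline>` open polyline, stroke `#0000ff` → engrave (S309, F3619). Machine vertices: (30.23,127.71) → (172.34,91.84) → (32.64,112.79) → (48.79,26.29). Open path.

**Shape 5** — `<path>` rectangle, stroke `#0000ff` → engrave (S309, F3619). Machine vertices: (5.80,71.36) → (50.56,71.36) → (50.56,29.25) → (5.80,29.25) → (5.80,71.36). Closed: final G1 returns to the first vertex.

**Shape 6** — `<polyline>` open polyline, stroke `#ff8800` → score (S468, F2148). Machine vertices: (114.29,29.59) → (195.68,31.17) → (159.48,116.48) → (95.20,7.72) → (175.62,63.72) → (16.50,113.88). Open path.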